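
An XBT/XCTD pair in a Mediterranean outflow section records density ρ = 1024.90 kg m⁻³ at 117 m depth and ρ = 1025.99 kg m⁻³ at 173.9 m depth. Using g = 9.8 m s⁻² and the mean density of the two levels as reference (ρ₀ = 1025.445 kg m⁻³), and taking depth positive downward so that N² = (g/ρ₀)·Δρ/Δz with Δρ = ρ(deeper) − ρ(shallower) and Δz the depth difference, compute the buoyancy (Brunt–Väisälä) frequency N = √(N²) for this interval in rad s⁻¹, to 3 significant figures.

0.0135 rad s⁻¹

Δρ = 1025.99 − 1024.90 = 1.09 kg m⁻³ over Δz = 173.9 − 117 = 56.9 m.
N² = (9.8/1025.445) × (1.09/56.9) = 1.8307 × 10⁻⁴ s⁻².
N = √(1.8307 × 10⁻⁴) = 0.013530 rad s⁻¹ ≈ 0.0135 rad s⁻¹.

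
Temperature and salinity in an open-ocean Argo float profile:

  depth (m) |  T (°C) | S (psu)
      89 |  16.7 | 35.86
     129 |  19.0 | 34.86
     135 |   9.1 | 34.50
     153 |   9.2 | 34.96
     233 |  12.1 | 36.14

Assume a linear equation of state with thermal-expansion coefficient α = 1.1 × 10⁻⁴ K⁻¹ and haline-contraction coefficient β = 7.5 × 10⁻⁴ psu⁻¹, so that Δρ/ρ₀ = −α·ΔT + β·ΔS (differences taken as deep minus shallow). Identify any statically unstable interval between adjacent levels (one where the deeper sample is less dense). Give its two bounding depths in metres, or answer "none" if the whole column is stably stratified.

89–129 m

Evaluate Δρ/ρ₀ = −αΔT + βΔS across each adjacent pair:
  89–129 m: −αΔT+βΔS = −(1.1 × 10⁻⁴)(+2.3)+(7.5 × 10⁻⁴)(-1.00) = -1.0 × 10⁻³ → UNSTABLE
  129–135 m: −αΔT+βΔS = −(1.1 × 10⁻⁴)(-9.9)+(7.5 × 10⁻⁴)(-0.36) = 8.2 × 10⁻⁴ → stable
  135–153 m: −αΔT+βΔS = −(1.1 × 10⁻⁴)(+0.1)+(7.5 × 10⁻⁴)(+0.46) = 3.3 × 10⁻⁴ → stable
  153–233 m: −αΔT+βΔS = −(1.1 × 10⁻⁴)(+2.9)+(7.5 × 10⁻⁴)(+1.18) = 5.7 × 10⁻⁴ → stable
The 89–129 m interval has Δρ < 0: lighter water underlies denser water.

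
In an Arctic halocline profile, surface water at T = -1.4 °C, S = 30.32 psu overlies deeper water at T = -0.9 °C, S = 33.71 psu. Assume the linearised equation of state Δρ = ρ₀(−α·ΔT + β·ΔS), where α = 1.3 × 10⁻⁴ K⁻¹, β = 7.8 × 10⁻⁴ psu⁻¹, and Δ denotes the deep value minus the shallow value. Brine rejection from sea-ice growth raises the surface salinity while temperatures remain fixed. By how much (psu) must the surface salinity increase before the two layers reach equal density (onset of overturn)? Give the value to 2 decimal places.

3.31 psu

Neutral buoyancy requires −α(T_deep − T_surf) + β(S_deep − S_surf′) = 0.
S_surf′ = S_deep − (α/β)·ΔT = 33.71 − (1.3 × 10⁻⁴/7.8 × 10⁻⁴)·(+0.5) = 33.6267 psu.
Increase required: 33.6267 − 30.32 = 3.3067 psu.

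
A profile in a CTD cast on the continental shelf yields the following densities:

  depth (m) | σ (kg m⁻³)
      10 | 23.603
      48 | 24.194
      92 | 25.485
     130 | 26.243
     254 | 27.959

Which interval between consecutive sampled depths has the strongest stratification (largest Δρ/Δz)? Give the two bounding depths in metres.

48–92 m

Compute the density gradient over each adjacent pair:
  10–48 m: Δρ/Δz = 0.591/38 = 0.016 kg m⁻⁴
  48–92 m: Δρ/Δz = 1.291/44 = 0.029 kg m⁻⁴
  92–130 m: Δρ/Δz = 0.758/38 = 0.020 kg m⁻⁴
  130–254 m: Δρ/Δz = 1.716/124 = 0.014 kg m⁻⁴
The largest gradient is in the 48–92 m interval — the pycnocline.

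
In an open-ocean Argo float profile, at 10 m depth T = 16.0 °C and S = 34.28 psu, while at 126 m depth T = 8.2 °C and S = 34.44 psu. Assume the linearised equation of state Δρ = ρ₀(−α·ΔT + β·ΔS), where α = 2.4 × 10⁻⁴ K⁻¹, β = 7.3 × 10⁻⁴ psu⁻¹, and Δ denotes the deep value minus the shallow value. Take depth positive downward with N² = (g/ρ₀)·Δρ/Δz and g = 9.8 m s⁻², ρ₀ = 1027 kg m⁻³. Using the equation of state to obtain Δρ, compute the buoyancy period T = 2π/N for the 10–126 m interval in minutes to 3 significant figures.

8.08 min

ΔT = -7.8 K, ΔS = +0.16 psu (deep − shallow).
Δρ/ρ₀ = −αΔT + βΔS = 1.872 × 10⁻³ + 1.168 × 10⁻⁴ = 1.9888 × 10⁻³, so Δρ ≈ 2.042 kg m⁻³.
N² = (g/ρ₀)·Δρ/Δz = g·(Δρ/ρ₀)/Δz = 9.8 × 1.9888 × 10⁻³ / 116 = 1.6802 × 10⁻⁴ s⁻².
N = √(1.6802 × 10⁻⁴) = 0.012962 rad s⁻¹ → T = 2π/N = 484.74 s = 8.0790 min ≈ 8.08 min.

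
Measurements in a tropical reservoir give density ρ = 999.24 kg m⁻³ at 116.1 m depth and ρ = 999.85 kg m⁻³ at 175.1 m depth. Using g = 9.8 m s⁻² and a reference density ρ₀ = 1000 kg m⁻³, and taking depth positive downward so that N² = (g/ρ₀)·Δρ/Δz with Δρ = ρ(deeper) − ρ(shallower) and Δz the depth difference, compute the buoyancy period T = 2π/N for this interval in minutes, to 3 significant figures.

10.4 min

Δρ = 999.85 − 999.24 = 0.61 kg m⁻³ over Δz = 175.1 − 116.1 = 59 m.
N² = (9.8/1000) × (0.61/59) = 1.0132 × 10⁻⁴ s⁻².
N = √(1.0132 × 10⁻⁴) = 0.010066 rad s⁻¹, so T = 2π/N = 624.20 s = 10.403 min ≈ 10.4 min.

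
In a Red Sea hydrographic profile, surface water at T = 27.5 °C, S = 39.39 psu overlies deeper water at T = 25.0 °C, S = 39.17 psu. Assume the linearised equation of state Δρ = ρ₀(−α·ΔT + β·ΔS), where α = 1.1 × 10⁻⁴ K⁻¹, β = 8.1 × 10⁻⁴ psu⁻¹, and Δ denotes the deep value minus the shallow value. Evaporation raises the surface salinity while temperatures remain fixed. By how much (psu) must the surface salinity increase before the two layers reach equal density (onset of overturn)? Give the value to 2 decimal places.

Neutral buoyancy requires −α(T_deep − T_surf) + β(S_deep − S_surf′) = 0.
S_surf′ = S_deep − (α/β)·ΔT = 39.17 − (1.1 × 10⁻⁴/8.1 × 10⁻⁴)·(-2.5) = 39.5095 psu.
Increase required: 39.5095 − 39.39 = 0.1195 psu.

0.12 psu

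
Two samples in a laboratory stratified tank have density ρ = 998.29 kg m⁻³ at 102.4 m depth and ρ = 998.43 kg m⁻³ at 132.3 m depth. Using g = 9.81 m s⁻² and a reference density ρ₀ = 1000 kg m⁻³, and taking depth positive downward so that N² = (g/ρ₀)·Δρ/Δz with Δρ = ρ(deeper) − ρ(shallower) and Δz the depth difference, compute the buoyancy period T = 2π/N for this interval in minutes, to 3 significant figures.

15.5 min

Δρ = 998.43 − 998.29 = 0.14 kg m⁻³ over Δz = 132.3 − 102.4 = 29.9 m.
N² = (9.81/1000) × (0.14/29.9) = 4.5933 × 10⁻⁵ s⁻².
N = √(4.5933 × 10⁻⁵) = 6.7774 × 10⁻³ rad s⁻¹, so T = 2π/N = 927.08 s = 15.451 min ≈ 15.5 min.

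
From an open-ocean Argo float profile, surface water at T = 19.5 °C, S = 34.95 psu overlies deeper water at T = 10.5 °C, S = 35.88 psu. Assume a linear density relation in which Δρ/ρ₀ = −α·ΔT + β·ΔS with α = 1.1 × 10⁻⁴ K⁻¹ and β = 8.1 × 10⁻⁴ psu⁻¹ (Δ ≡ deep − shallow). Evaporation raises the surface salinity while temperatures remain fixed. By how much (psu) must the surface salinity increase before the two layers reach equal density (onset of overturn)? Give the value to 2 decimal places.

2.15 psu

Neutral buoyancy requires −α(T_deep − T_surf) + β(S_deep − S_surf′) = 0.
S_surf′ = S_deep − (α/β)·ΔT = 35.88 − (1.1 × 10⁻⁴/8.1 × 10⁻⁴)·(-9.0) = 37.1022 psu.
Increase required: 37.1022 − 34.95 = 2.1522 psu.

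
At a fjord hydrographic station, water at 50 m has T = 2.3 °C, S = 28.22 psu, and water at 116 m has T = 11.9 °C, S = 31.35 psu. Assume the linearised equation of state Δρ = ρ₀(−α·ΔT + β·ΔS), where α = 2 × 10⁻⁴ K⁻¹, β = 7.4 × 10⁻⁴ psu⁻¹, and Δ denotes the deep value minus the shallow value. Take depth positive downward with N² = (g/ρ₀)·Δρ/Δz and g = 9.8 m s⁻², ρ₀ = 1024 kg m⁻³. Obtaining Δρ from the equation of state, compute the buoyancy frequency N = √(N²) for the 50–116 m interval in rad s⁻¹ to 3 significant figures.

7.67 × 10⁻³ rad s⁻¹

ΔT = +9.6 K, ΔS = +3.13 psu (deep − shallow).
Δρ/ρ₀ = −αΔT + βΔS = -1.92 × 10⁻³ + 2.3162 × 10⁻³ = 3.962 × 10⁻⁴, so Δρ ≈ 0.4057 kg m⁻³.
N² = (g/ρ₀)·Δρ/Δz = g·(Δρ/ρ₀)/Δz = 9.8 × 3.962 × 10⁻⁴ / 66 = 5.8830 × 10⁻⁵ s⁻².
N = √(5.8830 × 10⁻⁵) = 7.6701 × 10⁻³ rad s⁻¹ ≈ 7.67 × 10⁻³ rad s⁻¹.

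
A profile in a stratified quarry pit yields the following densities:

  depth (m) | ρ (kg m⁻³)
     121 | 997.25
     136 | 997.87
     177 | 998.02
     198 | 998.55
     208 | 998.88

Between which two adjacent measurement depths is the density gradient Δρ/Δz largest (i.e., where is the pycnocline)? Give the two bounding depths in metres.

Compute the density gradient over each adjacent pair:
  121–136 m: Δρ/Δz = 0.62/15 = 0.041 kg m⁻⁴
  136–177 m: Δρ/Δz = 0.15/41 = 3.7 × 10⁻³ kg m⁻⁴
  177–198 m: Δρ/Δz = 0.53/21 = 0.025 kg m⁻⁴
  198–208 m: Δρ/Δz = 0.33/10 = 0.033 kg m⁻⁴
The largest gradient is in the 121–136 m interval — the pycnocline.

121–136 m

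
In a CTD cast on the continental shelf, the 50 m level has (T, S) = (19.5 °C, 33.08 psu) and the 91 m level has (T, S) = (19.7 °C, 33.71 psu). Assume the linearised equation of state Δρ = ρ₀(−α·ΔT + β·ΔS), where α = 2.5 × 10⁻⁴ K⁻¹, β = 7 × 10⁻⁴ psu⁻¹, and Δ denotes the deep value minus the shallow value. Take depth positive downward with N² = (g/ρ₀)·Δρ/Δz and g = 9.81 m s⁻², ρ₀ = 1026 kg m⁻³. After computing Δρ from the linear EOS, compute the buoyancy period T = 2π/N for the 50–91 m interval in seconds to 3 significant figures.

ΔT = +0.2 K, ΔS = +0.63 psu (deep − shallow).
Δρ/ρ₀ = −αΔT + βΔS = -5.00 × 10⁻⁵ + 4.41 × 10⁻⁴ = 3.91 × 10⁻⁴, so Δρ ≈ 0.4012 kg m⁻³.
N² = (g/ρ₀)·Δρ/Δz = g·(Δρ/ρ₀)/Δz = 9.81 × 3.91 × 10⁻⁴ / 41 = 9.3554 × 10⁻⁵ s⁻².
N = √(9.3554 × 10⁻⁵) = 9.6723 × 10⁻³ rad s⁻¹ → T = 2π/N = 649.61 s ≈ 650 s.

650 s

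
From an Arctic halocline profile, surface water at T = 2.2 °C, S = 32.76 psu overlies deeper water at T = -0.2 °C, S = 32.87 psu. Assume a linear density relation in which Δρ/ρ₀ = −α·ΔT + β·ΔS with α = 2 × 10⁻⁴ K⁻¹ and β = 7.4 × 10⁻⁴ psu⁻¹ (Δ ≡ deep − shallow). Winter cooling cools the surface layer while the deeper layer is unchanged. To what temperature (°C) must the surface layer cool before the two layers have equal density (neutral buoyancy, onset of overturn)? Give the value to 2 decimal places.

Neutral buoyancy requires Δρ = 0, i.e. −α(T_deep − T_surf′) + β(S_deep − S_surf) = 0.
T_surf′ = T_deep − (β/α)·ΔS = -0.2 − (7.4 × 10⁻⁴/2 × 10⁻⁴)·(+0.11) = -0.6070 °C.
Cooling required: 2.2 − (-0.6070) = 2.8070 °C.

-0.61 °C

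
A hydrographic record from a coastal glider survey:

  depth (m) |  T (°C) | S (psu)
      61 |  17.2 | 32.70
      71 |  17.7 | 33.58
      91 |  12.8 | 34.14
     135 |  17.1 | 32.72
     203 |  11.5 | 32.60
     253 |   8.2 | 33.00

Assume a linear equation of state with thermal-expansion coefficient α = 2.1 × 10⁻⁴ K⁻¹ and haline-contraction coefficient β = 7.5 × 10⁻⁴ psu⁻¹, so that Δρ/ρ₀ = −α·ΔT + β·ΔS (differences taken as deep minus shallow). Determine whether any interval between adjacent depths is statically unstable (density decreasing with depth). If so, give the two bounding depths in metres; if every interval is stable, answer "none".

Evaluate Δρ/ρ₀ = −αΔT + βΔS across each adjacent pair:
  61–71 m: −αΔT+βΔS = −(2.1 × 10⁻⁴)(+0.5)+(7.5 × 10⁻⁴)(+0.88) = 5.5 × 10⁻⁴ → stable
  71–91 m: −αΔT+βΔS = −(2.1 × 10⁻⁴)(-4.9)+(7.5 × 10⁻⁴)(+0.56) = 1.4 × 10⁻³ → stable
  91–135 m: −αΔT+βΔS = −(2.1 × 10⁻⁴)(+4.3)+(7.5 × 10⁻⁴)(-1.42) = -2.0 × 10⁻³ → UNSTABLE
  135–203 m: −αΔT+βΔS = −(2.1 × 10⁻⁴)(-5.6)+(7.5 × 10⁻⁴)(-0.12) = 1.1 × 10⁻³ → stable
  203–253 m: −αΔT+βΔS = −(2.1 × 10⁻⁴)(-3.3)+(7.5 × 10⁻⁴)(+0.40) = 9.9 × 10⁻⁴ → stable
The 91–135 m interval has Δρ < 0: lighter water underlies denser water.

91–135 m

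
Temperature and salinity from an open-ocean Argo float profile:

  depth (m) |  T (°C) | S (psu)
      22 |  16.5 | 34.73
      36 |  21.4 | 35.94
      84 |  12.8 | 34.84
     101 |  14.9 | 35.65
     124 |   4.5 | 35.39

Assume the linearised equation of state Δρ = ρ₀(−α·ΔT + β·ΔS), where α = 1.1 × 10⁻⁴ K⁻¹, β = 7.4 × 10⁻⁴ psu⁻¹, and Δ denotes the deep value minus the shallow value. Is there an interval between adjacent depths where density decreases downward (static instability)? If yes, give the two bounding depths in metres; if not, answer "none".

Evaluate Δρ/ρ₀ = −αΔT + βΔS across each adjacent pair:
  22–36 m: −αΔT+βΔS = −(1.1 × 10⁻⁴)(+4.9)+(7.4 × 10⁻⁴)(+1.21) = 3.6 × 10⁻⁴ → stable
  36–84 m: −αΔT+βΔS = −(1.1 × 10⁻⁴)(-8.6)+(7.4 × 10⁻⁴)(-1.10) = 1.3 × 10⁻⁴ → stable
  84–101 m: −αΔT+βΔS = −(1.1 × 10⁻⁴)(+2.1)+(7.4 × 10⁻⁴)(+0.81) = 3.7 × 10⁻⁴ → stable
  101–124 m: −αΔT+βΔS = −(1.1 × 10⁻⁴)(-10.4)+(7.4 × 10⁻⁴)(-0.26) = 9.5 × 10⁻⁴ → stable
Every interval has Δρ > 0: the column is stably stratified throughout.

none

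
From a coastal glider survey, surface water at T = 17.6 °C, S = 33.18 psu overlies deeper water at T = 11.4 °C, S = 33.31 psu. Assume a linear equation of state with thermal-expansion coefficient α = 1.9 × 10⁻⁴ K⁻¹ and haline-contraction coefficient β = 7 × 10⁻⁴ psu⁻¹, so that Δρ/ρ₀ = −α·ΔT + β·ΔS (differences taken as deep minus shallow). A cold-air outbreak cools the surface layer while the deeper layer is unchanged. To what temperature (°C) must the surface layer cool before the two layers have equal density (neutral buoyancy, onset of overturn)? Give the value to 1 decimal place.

10.9 °C

Neutral buoyancy requires Δρ = 0, i.e. −α(T_deep − T_surf′) + β(S_deep − S_surf) = 0.
T_surf′ = T_deep − (β/α)·ΔS = 11.4 − (7 × 10⁻⁴/1.9 × 10⁻⁴)·(+0.13) = 10.921 °C.
Cooling required: 17.6 − (10.921) = 6.679 °C.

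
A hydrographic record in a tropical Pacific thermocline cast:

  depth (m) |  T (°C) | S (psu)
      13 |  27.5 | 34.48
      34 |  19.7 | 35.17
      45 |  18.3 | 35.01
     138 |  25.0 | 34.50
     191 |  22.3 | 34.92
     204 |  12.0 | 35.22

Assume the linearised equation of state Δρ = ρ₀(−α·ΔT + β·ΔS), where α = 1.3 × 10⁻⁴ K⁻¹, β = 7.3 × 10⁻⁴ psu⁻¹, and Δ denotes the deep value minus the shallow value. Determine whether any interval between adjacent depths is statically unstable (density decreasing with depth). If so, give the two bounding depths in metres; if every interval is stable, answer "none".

45–138 m

Evaluate Δρ/ρ₀ = −αΔT + βΔS across each adjacent pair:
  13–34 m: −αΔT+βΔS = −(1.3 × 10⁻⁴)(-7.8)+(7.3 × 10⁻⁴)(+0.69) = 1.5 × 10⁻³ → stable
  34–45 m: −αΔT+βΔS = −(1.3 × 10⁻⁴)(-1.4)+(7.3 × 10⁻⁴)(-0.16) = 6.5 × 10⁻⁵ → stable
  45–138 m: −αΔT+βΔS = −(1.3 × 10⁻⁴)(+6.7)+(7.3 × 10⁻⁴)(-0.51) = -1.2 × 10⁻³ → UNSTABLE
  138–191 m: −αΔT+βΔS = −(1.3 × 10⁻⁴)(-2.7)+(7.3 × 10⁻⁴)(+0.42) = 6.6 × 10⁻⁴ → stable
  191–204 m: −αΔT+βΔS = −(1.3 × 10⁻⁴)(-10.3)+(7.3 × 10⁻⁴)(+0.30) = 1.6 × 10⁻³ → stable
The 45–138 m interval has Δρ < 0: lighter water underlies denser water.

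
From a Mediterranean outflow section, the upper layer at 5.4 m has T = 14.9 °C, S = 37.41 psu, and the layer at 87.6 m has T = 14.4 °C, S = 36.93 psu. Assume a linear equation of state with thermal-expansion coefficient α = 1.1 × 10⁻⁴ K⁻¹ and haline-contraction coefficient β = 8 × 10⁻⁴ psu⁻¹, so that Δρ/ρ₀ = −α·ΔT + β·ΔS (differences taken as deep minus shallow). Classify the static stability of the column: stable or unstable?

unstable

ΔT = 14.4 − 14.9 = -0.5 K and ΔS = 36.93 − 37.41 = -0.48 psu (deep − shallow).
−αΔT = 5.50 × 10⁻⁵; βΔS = -3.84 × 10⁻⁴; sum Δρ/ρ₀ = -3.29 × 10⁻⁴.
Δρ/ρ₀ < 0, so Δρ < 0: deeper water is lighter → statically unstable; the column would overturn.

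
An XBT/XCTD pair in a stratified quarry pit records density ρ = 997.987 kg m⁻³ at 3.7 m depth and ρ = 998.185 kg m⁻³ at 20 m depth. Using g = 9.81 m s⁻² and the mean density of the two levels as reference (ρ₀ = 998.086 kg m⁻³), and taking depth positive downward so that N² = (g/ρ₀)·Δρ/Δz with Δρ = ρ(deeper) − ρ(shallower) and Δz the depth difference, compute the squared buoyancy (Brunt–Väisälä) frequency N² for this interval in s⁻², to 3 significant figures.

1.19 × 10⁻⁴ s⁻²

Δρ = 998.185 − 997.987 = 0.198 kg m⁻³ over Δz = 20 − 3.7 = 16.3 m.
N² = (9.81/998.086) × (0.198/16.3) = 1.1939 × 10⁻⁴ s⁻² ≈ 1.19 × 10⁻⁴ s⁻².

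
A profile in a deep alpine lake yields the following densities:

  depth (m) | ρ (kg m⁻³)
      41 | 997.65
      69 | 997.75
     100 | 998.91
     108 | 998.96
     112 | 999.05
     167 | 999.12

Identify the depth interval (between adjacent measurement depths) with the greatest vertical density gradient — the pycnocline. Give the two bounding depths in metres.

69–100 m

Compute the density gradient over each adjacent pair:
  41–69 m: Δρ/Δz = 0.10/28 = 3.6 × 10⁻³ kg m⁻⁴
  69–100 m: Δρ/Δz = 1.16/31 = 0.037 kg m⁻⁴
  100–108 m: Δρ/Δz = 0.05/8 = 6.3 × 10⁻³ kg m⁻⁴
  108–112 m: Δρ/Δz = 0.09/4 = 0.022 kg m⁻⁴
  112–167 m: Δρ/Δz = 0.07/55 = 1.3 × 10⁻³ kg m⁻⁴
The largest gradient is in the 69–100 m interval — the pycnocline.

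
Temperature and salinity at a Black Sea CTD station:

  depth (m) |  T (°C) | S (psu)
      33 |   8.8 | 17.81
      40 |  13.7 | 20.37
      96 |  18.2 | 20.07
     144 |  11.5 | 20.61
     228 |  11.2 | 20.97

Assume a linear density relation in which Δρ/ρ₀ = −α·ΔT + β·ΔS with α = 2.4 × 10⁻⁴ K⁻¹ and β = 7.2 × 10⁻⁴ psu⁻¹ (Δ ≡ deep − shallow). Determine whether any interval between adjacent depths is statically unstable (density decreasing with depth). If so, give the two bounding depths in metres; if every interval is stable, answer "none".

Evaluate Δρ/ρ₀ = −αΔT + βΔS across each adjacent pair:
  33–40 m: −αΔT+βΔS = −(2.4 × 10⁻⁴)(+4.9)+(7.2 × 10⁻⁴)(+2.56) = 6.7 × 10⁻⁴ → stable
  40–96 m: −αΔT+βΔS = −(2.4 × 10⁻⁴)(+4.5)+(7.2 × 10⁻⁴)(-0.30) = -1.3 × 10⁻³ → UNSTABLE
  96–144 m: −αΔT+βΔS = −(2.4 × 10⁻⁴)(-6.7)+(7.2 × 10⁻⁴)(+0.54) = 2.0 × 10⁻³ → stable
  144–228 m: −αΔT+βΔS = −(2.4 × 10⁻⁴)(-0.3)+(7.2 × 10⁻⁴)(+0.36) = 3.3 × 10⁻⁴ → stable
The 40–96 m interval has Δρ < 0: lighter water underlies denser water.

40–96 m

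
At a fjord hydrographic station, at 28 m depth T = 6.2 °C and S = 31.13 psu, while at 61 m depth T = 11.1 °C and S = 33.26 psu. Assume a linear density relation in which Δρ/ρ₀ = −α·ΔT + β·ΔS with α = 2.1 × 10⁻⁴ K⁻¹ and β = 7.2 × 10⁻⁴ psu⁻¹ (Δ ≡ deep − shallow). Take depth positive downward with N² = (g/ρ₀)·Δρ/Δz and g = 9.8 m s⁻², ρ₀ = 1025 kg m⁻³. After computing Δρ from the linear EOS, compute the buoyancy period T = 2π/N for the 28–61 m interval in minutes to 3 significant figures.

ΔT = +4.9 K, ΔS = +2.13 psu (deep − shallow).
Δρ/ρ₀ = −αΔT + βΔS = -1.029 × 10⁻³ + 1.5336 × 10⁻³ = 5.046 × 10⁻⁴, so Δρ ≈ 0.5172 kg m⁻³.
N² = (g/ρ₀)·Δρ/Δz = g·(Δρ/ρ₀)/Δz = 9.8 × 5.046 × 10⁻⁴ / 33 = 1.4985 × 10⁻⁴ s⁻².
N = √(1.4985 × 10⁻⁴) = 0.012241 rad s⁻¹ → T = 2π/N = 513.29 s = 8.5548 min ≈ 8.55 min.

8.55 min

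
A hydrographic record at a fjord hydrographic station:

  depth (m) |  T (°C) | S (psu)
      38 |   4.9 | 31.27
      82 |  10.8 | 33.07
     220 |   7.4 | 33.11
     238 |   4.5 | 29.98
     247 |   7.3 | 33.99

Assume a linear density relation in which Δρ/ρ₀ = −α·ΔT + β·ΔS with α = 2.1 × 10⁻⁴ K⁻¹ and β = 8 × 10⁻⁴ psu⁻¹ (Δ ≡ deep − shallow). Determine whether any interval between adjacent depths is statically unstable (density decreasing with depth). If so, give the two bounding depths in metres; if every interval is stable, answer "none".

220–238 m

Evaluate Δρ/ρ₀ = −αΔT + βΔS across each adjacent pair:
  38–82 m: −αΔT+βΔS = −(2.1 × 10⁻⁴)(+5.9)+(8 × 10⁻⁴)(+1.80) = 2.0 × 10⁻⁴ → stable
  82–220 m: −αΔT+βΔS = −(2.1 × 10⁻⁴)(-3.4)+(8 × 10⁻⁴)(+0.04) = 7.5 × 10⁻⁴ → stable
  220–238 m: −αΔT+βΔS = −(2.1 × 10⁻⁴)(-2.9)+(8 × 10⁻⁴)(-3.13) = -1.9 × 10⁻³ → UNSTABLE
  238–247 m: −αΔT+βΔS = −(2.1 × 10⁻⁴)(+2.8)+(8 × 10⁻⁴)(+4.01) = 2.6 × 10⁻³ → stable
The 220–238 m interval has Δρ < 0: lighter water underlies denser water.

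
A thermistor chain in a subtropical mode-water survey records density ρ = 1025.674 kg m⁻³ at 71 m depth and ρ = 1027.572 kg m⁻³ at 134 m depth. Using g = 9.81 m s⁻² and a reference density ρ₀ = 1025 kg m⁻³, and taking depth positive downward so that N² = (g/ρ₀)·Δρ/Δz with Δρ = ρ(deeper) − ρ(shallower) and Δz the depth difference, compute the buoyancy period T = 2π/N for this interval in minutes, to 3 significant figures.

6.17 min

Δρ = 1027.572 − 1025.674 = 1.898 kg m⁻³ over Δz = 134 − 71 = 63 m.
N² = (9.81/1025) × (1.898/63) = 2.8834 × 10⁻⁴ s⁻².
N = √(2.8834 × 10⁻⁴) = 0.016981 rad s⁻¹, so T = 2π/N = 370.01 s = 6.1668 min ≈ 6.17 min.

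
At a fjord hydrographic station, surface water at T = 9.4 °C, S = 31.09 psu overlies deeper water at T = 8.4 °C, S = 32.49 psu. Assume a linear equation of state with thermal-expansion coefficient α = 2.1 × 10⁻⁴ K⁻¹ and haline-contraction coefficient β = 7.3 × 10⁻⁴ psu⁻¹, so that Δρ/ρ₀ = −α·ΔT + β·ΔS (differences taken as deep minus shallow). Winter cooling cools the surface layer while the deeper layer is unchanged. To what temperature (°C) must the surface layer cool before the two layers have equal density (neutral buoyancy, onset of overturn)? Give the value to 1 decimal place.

Neutral buoyancy requires Δρ = 0, i.e. −α(T_deep − T_surf′) + β(S_deep − S_surf) = 0.
T_surf′ = T_deep − (β/α)·ΔS = 8.4 − (7.3 × 10⁻⁴/2.1 × 10⁻⁴)·(+1.40) = 3.533 °C.
Cooling required: 9.4 − (3.533) = 5.867 °C.

3.5 °C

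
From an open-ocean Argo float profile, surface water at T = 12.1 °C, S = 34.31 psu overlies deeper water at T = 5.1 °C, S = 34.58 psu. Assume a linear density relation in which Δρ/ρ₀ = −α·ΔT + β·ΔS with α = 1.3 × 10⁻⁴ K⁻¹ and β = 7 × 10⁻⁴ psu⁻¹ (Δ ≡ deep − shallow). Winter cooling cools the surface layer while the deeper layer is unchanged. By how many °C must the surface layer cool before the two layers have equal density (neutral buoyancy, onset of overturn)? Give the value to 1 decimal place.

8.5 °C

Neutral buoyancy requires Δρ = 0, i.e. −α(T_deep − T_surf′) + β(S_deep − S_surf) = 0.
T_surf′ = T_deep − (β/α)·ΔS = 5.1 − (7 × 10⁻⁴/1.3 × 10⁻⁴)·(+0.27) = 3.646 °C.
Cooling required: 12.1 − (3.646) = 8.454 °C.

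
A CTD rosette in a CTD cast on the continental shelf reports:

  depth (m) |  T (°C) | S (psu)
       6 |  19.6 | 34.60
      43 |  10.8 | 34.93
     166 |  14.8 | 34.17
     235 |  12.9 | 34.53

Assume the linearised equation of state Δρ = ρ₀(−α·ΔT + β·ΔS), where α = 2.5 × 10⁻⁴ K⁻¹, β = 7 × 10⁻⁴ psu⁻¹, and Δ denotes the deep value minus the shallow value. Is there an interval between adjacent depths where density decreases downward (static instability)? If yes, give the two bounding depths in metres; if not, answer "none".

43–166 m

Evaluate Δρ/ρ₀ = −αΔT + βΔS across each adjacent pair:
  6–43 m: −αΔT+βΔS = −(2.5 × 10⁻⁴)(-8.8)+(7 × 10⁻⁴)(+0.33) = 2.4 × 10⁻³ → stable
  43–166 m: −αΔT+βΔS = −(2.5 × 10⁻⁴)(+4.0)+(7 × 10⁻⁴)(-0.76) = -1.5 × 10⁻³ → UNSTABLE
  166–235 m: −αΔT+βΔS = −(2.5 × 10⁻⁴)(-1.9)+(7 × 10⁻⁴)(+0.36) = 7.3 × 10⁻⁴ → stable
The 43–166 m interval has Δρ < 0: lighter water underlies denser water.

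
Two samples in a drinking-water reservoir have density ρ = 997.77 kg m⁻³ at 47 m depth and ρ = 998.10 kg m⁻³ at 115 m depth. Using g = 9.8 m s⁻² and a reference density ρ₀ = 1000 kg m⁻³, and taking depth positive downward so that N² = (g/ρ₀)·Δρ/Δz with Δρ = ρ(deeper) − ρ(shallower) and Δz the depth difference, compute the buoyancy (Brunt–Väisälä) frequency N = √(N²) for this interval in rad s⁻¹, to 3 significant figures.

Δρ = 998.10 − 997.77 = 0.33 kg m⁻³ over Δz = 115 − 47 = 68 m.
N² = (9.8/1000) × (0.33/68) = 4.7559 × 10⁻⁵ s⁻².
N = √(4.7559 × 10⁻⁵) = 6.8963 × 10⁻³ rad s⁻¹ ≈ 6.90 × 10⁻³ rad s⁻¹.

6.90 × 10⁻³ rad s⁻¹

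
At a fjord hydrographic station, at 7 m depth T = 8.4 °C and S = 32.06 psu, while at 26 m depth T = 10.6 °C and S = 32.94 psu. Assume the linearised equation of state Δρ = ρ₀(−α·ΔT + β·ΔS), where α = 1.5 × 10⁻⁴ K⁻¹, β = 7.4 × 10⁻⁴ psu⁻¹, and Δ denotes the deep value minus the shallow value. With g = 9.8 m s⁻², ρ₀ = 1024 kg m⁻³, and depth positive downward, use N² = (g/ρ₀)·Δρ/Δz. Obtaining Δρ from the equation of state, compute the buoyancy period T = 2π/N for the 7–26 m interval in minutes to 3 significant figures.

8.14 min

ΔT = +2.2 K, ΔS = +0.88 psu (deep − shallow).
Δρ/ρ₀ = −αΔT + βΔS = -3.30 × 10⁻⁴ + 6.512 × 10⁻⁴ = 3.212 × 10⁻⁴, so Δρ ≈ 0.3289 kg m⁻³.
N² = (g/ρ₀)·Δρ/Δz = g·(Δρ/ρ₀)/Δz = 9.8 × 3.212 × 10⁻⁴ / 19 = 1.6567 × 10⁻⁴ s⁻².
N = √(1.6567 × 10⁻⁴) = 0.012871 rad s⁻¹ → T = 2π/N = 488.17 s = 8.1362 min ≈ 8.14 min.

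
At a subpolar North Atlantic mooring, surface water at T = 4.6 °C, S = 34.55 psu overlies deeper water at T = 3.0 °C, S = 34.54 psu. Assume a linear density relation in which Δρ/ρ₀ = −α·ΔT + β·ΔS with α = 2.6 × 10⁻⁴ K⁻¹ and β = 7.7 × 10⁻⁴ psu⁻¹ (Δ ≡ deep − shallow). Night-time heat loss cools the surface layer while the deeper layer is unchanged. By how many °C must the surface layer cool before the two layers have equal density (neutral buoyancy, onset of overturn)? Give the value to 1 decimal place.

1.6 °C

Neutral buoyancy requires Δρ = 0, i.e. −α(T_deep − T_surf′) + β(S_deep − S_surf) = 0.
T_surf′ = T_deep − (β/α)·ΔS = 3.0 − (7.7 × 10⁻⁴/2.6 × 10⁻⁴)·(-0.01) = 3.030 °C.
Cooling required: 4.6 − (3.030) = 1.570 °C.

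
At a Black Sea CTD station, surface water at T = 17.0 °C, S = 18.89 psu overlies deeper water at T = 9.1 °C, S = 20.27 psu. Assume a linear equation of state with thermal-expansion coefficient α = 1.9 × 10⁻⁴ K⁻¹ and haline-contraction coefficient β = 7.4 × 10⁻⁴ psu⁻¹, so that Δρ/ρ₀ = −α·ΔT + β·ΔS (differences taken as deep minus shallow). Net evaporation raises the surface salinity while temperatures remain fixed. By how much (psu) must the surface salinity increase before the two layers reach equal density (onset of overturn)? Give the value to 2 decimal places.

Neutral buoyancy requires −α(T_deep − T_surf) + β(S_deep − S_surf′) = 0.
S_surf′ = S_deep − (α/β)·ΔT = 20.27 − (1.9 × 10⁻⁴/7.4 × 10⁻⁴)·(-7.9) = 22.2984 psu.
Increase required: 22.2984 − 18.89 = 3.4084 psu.

3.41 psu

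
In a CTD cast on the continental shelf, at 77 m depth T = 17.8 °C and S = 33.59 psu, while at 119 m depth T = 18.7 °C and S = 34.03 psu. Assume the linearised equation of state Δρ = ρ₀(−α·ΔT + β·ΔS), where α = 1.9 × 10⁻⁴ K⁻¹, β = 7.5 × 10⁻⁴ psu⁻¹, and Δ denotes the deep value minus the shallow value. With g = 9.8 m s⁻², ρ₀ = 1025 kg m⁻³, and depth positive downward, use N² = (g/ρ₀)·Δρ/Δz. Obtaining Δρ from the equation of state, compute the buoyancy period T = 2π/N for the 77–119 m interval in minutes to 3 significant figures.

17.2 min

ΔT = +0.9 K, ΔS = +0.44 psu (deep − shallow).
Δρ/ρ₀ = −αΔT + βΔS = -1.71 × 10⁻⁴ + 3.30 × 10⁻⁴ = 1.59 × 10⁻⁴, so Δρ ≈ 0.1630 kg m⁻³.
N² = (g/ρ₀)·Δρ/Δz = g·(Δρ/ρ₀)/Δz = 9.8 × 1.59 × 10⁻⁴ / 42 = 3.7100 × 10⁻⁵ s⁻².
N = √(3.7100 × 10⁻⁵) = 6.0910 × 10⁻³ rad s⁻¹ → T = 2π/N = 1.0316 × 10³ s = 17.193 min ≈ 17.2 min.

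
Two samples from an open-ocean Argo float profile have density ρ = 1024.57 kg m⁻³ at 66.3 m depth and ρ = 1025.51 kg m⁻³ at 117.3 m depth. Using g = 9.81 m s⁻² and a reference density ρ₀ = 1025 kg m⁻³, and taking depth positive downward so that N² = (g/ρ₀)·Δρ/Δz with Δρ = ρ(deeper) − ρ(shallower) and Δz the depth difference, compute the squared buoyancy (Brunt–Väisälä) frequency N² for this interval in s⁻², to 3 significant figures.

Δρ = 1025.51 − 1024.57 = 0.94 kg m⁻³ over Δz = 117.3 − 66.3 = 51 m.
N² = (9.81/1025) × (0.94/51) = 1.7640 × 10⁻⁴ s⁻² ≈ 1.76 × 10⁻⁴ s⁻².

1.76 × 10⁻⁴ s⁻²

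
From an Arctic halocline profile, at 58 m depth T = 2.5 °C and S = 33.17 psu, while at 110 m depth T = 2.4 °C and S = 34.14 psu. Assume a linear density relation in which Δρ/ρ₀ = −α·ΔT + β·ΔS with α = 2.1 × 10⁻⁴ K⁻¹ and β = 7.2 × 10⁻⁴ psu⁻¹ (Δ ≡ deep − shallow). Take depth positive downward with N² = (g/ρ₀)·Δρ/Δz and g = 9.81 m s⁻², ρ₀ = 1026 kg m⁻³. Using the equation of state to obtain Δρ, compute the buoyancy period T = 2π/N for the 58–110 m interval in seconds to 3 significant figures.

539 s

ΔT = -0.1 K, ΔS = +0.97 psu (deep − shallow).
Δρ/ρ₀ = −αΔT + βΔS = 2.10 × 10⁻⁵ + 6.984 × 10⁻⁴ = 7.194 × 10⁻⁴, so Δρ ≈ 0.7381 kg m⁻³.
N² = (g/ρ₀)·Δρ/Δz = g·(Δρ/ρ₀)/Δz = 9.81 × 7.194 × 10⁻⁴ / 52 = 1.3572 × 10⁻⁴ s⁻².
N = √(1.3572 × 10⁻⁴) = 0.011650 rad s⁻¹ → T = 2π/N = 539.33 s ≈ 539 s.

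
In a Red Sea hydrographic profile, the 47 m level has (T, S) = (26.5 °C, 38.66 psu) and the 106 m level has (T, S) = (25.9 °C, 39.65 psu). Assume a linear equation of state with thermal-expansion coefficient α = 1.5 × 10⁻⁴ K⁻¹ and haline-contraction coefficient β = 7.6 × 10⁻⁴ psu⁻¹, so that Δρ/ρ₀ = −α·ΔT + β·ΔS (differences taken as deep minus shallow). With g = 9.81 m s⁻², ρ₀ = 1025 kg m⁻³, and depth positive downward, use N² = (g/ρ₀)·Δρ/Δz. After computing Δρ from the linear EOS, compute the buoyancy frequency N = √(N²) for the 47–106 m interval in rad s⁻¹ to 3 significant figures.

0.0118 rad s⁻¹

ΔT = -0.6 K, ΔS = +0.99 psu (deep − shallow).
Δρ/ρ₀ = −αΔT + βΔS = 9.00 × 10⁻⁵ + 7.524 × 10⁻⁴ = 8.424 × 10⁻⁴, so Δρ ≈ 0.8635 kg m⁻³.
N² = (g/ρ₀)·Δρ/Δz = g·(Δρ/ρ₀)/Δz = 9.81 × 8.424 × 10⁻⁴ / 59 = 1.4007 × 10⁻⁴ s⁻².
N = √(1.4007 × 10⁻⁴) = 0.011835 rad s⁻¹ ≈ 0.0118 rad s⁻¹.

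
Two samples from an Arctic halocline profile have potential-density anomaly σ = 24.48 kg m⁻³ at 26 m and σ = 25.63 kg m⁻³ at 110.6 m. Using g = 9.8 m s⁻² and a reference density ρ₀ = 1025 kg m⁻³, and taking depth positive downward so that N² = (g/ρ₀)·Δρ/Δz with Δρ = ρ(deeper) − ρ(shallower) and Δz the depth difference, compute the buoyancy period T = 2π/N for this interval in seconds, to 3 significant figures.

551 s

Δρ = 1025.63 − 1024.48 = 1.15 kg m⁻³ over Δz = 110.6 − 26 = 84.6 m.
N² = (9.8/1025) × (1.15/84.6) = 1.2997 × 10⁻⁴ s⁻².
N = √(1.2997 × 10⁻⁴) = 0.011400 rad s⁻¹, so T = 2π/N = 551.16 s ≈ 551 s.
Since Δρ > 0 the layer is stably stratified.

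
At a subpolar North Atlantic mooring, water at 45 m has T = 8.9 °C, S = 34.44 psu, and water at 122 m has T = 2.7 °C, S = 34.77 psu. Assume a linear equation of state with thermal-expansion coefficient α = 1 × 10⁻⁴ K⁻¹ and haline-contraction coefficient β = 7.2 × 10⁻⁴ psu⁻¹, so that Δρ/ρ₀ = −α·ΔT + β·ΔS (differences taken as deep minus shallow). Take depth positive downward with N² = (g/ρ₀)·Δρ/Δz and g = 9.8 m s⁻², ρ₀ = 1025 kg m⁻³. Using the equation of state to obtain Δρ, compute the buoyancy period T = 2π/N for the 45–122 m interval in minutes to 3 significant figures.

ΔT = -6.2 K, ΔS = +0.33 psu (deep − shallow).
Δρ/ρ₀ = −αΔT + βΔS = 6.20 × 10⁻⁴ + 2.376 × 10⁻⁴ = 8.576 × 10⁻⁴, so Δρ ≈ 0.8790 kg m⁻³.
N² = (g/ρ₀)·Δρ/Δz = g·(Δρ/ρ₀)/Δz = 9.8 × 8.576 × 10⁻⁴ / 77 = 1.0915 × 10⁻⁴ s⁻².
N = √(1.0915 × 10⁻⁴) = 0.010447 rad s⁻¹ → T = 2π/N = 601.43 s = 10.024 min ≈ 10.0 min.

10.0 min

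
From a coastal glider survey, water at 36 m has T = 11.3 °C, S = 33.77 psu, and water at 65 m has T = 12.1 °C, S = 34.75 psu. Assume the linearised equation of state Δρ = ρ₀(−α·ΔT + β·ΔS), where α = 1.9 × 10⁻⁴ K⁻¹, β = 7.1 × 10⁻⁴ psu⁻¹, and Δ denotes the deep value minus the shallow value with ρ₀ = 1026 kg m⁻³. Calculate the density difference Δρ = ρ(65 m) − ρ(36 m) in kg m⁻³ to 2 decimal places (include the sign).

ΔT = +0.8 K, ΔS = +0.98 psu (deep − shallow).
Δρ/ρ₀ = −(1.9 × 10⁻⁴)(+0.8) + (7.1 × 10⁻⁴)(+0.98) = 5.438 × 10⁻⁴.
Δρ = 1026 × (5.438 × 10⁻⁴) = +0.56 kg m⁻³.
Positive Δρ: denser below, stable.

+0.56 kg m⁻³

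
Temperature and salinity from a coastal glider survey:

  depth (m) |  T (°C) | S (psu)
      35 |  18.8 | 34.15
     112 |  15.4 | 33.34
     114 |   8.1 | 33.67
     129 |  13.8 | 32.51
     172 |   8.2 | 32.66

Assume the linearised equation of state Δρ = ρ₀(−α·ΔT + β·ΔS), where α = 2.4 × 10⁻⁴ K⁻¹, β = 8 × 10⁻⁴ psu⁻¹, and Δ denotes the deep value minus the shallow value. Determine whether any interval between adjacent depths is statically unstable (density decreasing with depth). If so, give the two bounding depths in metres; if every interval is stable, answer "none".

114–129 m

Evaluate Δρ/ρ₀ = −αΔT + βΔS across each adjacent pair:
  35–112 m: −αΔT+βΔS = −(2.4 × 10⁻⁴)(-3.4)+(8 × 10⁻⁴)(-0.81) = 1.7 × 10⁻⁴ → stable
  112–114 m: −αΔT+βΔS = −(2.4 × 10⁻⁴)(-7.3)+(8 × 10⁻⁴)(+0.33) = 2.0 × 10⁻³ → stable
  114–129 m: −αΔT+βΔS = −(2.4 × 10⁻⁴)(+5.7)+(8 × 10⁻⁴)(-1.16) = -2.3 × 10⁻³ → UNSTABLE
  129–172 m: −αΔT+βΔS = −(2.4 × 10⁻⁴)(-5.6)+(8 × 10⁻⁴)(+0.15) = 1.5 × 10⁻³ → stable
The 114–129 m interval has Δρ < 0: lighter water underlies denser water.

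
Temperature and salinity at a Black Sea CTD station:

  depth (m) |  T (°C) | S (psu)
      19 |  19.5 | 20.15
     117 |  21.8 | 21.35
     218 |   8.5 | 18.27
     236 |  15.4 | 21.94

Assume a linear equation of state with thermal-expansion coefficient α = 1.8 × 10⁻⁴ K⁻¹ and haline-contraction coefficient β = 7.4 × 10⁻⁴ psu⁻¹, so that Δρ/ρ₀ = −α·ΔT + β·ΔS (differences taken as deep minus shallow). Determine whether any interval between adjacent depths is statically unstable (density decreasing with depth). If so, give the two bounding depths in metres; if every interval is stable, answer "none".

none

Evaluate Δρ/ρ₀ = −αΔT + βΔS across each adjacent pair:
  19–117 m: −αΔT+βΔS = −(1.8 × 10⁻⁴)(+2.3)+(7.4 × 10⁻⁴)(+1.20) = 4.7 × 10⁻⁴ → stable
  117–218 m: −αΔT+βΔS = −(1.8 × 10⁻⁴)(-13.3)+(7.4 × 10⁻⁴)(-3.08) = 1.1 × 10⁻⁴ → stable
  218–236 m: −αΔT+βΔS = −(1.8 × 10⁻⁴)(+6.9)+(7.4 × 10⁻⁴)(+3.67) = 1.5 × 10⁻³ → stable
Every interval has Δρ > 0: the column is stably stratified throughout.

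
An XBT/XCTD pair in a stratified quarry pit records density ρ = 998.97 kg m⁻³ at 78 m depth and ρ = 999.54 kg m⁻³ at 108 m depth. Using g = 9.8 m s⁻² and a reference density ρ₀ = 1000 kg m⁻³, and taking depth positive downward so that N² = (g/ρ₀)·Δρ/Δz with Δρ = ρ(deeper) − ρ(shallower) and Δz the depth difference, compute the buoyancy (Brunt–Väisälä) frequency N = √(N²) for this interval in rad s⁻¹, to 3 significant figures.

0.0136 rad s⁻¹

Δρ = 999.54 − 998.97 = 0.57 kg m⁻³ over Δz = 108 − 78 = 30 m.
N² = (9.8/1000) × (0.57/30) = 1.8620 × 10⁻⁴ s⁻².
N = √(1.8620 × 10⁻⁴) = 0.013646 rad s⁻¹ ≈ 0.0136 rad s⁻¹.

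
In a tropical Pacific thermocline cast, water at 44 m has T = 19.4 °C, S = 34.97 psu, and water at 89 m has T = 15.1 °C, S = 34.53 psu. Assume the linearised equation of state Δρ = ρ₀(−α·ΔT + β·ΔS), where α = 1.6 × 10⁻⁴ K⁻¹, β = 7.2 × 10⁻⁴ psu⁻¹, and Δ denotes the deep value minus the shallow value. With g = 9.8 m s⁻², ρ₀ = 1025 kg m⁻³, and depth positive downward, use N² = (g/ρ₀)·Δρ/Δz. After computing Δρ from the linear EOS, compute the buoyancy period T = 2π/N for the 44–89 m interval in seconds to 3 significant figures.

ΔT = -4.3 K, ΔS = -0.44 psu (deep − shallow).
Δρ/ρ₀ = −αΔT + βΔS = 6.88 × 10⁻⁴ − 3.168 × 10⁻⁴ = 3.712 × 10⁻⁴, so Δρ ≈ 0.3805 kg m⁻³.
N² = (g/ρ₀)·Δρ/Δz = g·(Δρ/ρ₀)/Δz = 9.8 × 3.712 × 10⁻⁴ / 45 = 8.0839 × 10⁻⁵ s⁻².
N = √(8.0839 × 10⁻⁵) = 8.9911 × 10⁻³ rad s⁻¹ → T = 2π/N = 698.82 s ≈ 699 s.

699 s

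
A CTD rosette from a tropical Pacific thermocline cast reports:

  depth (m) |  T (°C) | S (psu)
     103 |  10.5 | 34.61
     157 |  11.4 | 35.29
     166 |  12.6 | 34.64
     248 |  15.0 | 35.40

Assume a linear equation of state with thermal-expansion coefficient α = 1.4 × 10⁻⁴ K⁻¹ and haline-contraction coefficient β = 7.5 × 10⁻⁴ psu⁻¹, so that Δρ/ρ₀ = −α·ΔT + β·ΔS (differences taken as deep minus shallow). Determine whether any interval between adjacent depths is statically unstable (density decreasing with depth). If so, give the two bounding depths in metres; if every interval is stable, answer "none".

157–166 m

Evaluate Δρ/ρ₀ = −αΔT + βΔS across each adjacent pair:
  103–157 m: −αΔT+βΔS = −(1.4 × 10⁻⁴)(+0.9)+(7.5 × 10⁻⁴)(+0.68) = 3.8 × 10⁻⁴ → stable
  157–166 m: −αΔT+βΔS = −(1.4 × 10⁻⁴)(+1.2)+(7.5 × 10⁻⁴)(-0.65) = -6.6 × 10⁻⁴ → UNSTABLE
  166–248 m: −αΔT+βΔS = −(1.4 × 10⁻⁴)(+2.4)+(7.5 × 10⁻⁴)(+0.76) = 2.3 × 10⁻⁴ → stable
The 157–166 m interval has Δρ < 0: lighter water underlies denser water.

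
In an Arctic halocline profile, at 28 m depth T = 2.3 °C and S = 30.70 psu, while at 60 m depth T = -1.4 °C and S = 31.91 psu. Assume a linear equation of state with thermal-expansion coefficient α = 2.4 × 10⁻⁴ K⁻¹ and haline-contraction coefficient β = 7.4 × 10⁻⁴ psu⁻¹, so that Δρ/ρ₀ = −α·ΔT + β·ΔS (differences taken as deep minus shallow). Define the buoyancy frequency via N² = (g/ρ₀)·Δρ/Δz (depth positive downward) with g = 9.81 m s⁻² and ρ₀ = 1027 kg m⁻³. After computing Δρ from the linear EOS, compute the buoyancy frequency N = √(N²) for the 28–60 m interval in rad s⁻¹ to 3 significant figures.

0.0234 rad s⁻¹

ΔT = -3.7 K, ΔS = +1.21 psu (deep − shallow).
Δρ/ρ₀ = −αΔT + βΔS = 8.88 × 10⁻⁴ + 8.954 × 10⁻⁴ = 1.7834 × 10⁻³, so Δρ ≈ 1.832 kg m⁻³.
N² = (g/ρ₀)·Δρ/Δz = g·(Δρ/ρ₀)/Δz = 9.81 × 1.7834 × 10⁻³ / 32 = 5.4672 × 10⁻⁴ s⁻².
N = √(5.4672 × 10⁻⁴) = 0.023382 rad s⁻¹ ≈ 0.0234 rad s⁻¹.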